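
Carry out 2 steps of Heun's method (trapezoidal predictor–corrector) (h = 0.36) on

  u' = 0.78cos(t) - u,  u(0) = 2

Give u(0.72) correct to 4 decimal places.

Heun: k1 = f(t_n, u_n); k2 = f(t_n + h, u_n + h·k1); u_{n+1} = u_n + (h/2)·(k1 + k2).
t=0.000000, u=2.000000:
  k1 = f(0.000000, 2.000000) = -1.220000
  k2 = f(0.360000, 1.560800) = -0.830800
  u ← 2.000000 + (0.36/2)·(-1.220000 + (-0.830800)) = 1.630856
t=0.360000, u=1.630856:
  k1 = f(0.360000, 1.630856) = -0.900856
  k2 = f(0.720000, 1.306548) = -0.720139
  u ← 1.630856 + (0.36/2)·(-0.900856 + (-0.720139)) = 1.339077
u(0.72) ≈ 1.3391

1.3391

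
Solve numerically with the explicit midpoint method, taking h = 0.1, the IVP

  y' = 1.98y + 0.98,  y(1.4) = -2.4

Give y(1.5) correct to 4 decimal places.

-2.8145

Midpoint: k1 = f(s_n, y_n); k2 = f(s_n + h/2, y_n + (h/2)·k1); y_{n+1} = y_n + h·k2.
s=1.400000, y=-2.400000:
  k1 = f(1.400000, -2.400000) = -3.772000
  k2 = f(1.450000, -2.588600) = -4.145428
  y ← -2.400000 + 0.1·(-4.145428) = -2.814543
y(1.5) ≈ -2.8145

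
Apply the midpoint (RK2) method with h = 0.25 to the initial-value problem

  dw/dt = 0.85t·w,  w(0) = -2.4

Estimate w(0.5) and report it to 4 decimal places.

Midpoint: k1 = f(t_n, w_n); k2 = f(t_n + h/2, w_n + (h/2)·k1); w_{n+1} = w_n + h·k2.
t=0.000000, w=-2.400000:
  k1 = f(0.000000, -2.400000) = 0.000000
  k2 = f(0.125000, -2.400000) = -0.255000
  w ← -2.400000 + 0.25·(-0.255000) = -2.463750
t=0.250000, w=-2.463750:
  k1 = f(0.250000, -2.463750) = -0.523547
  k2 = f(0.375000, -2.529193) = -0.806180
  w ← -2.463750 + 0.25·(-0.806180) = -2.665295
w(0.5) ≈ -2.6653

-2.6653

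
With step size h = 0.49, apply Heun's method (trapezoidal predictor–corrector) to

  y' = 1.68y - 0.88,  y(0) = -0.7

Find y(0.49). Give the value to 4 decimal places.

Heun: k1 = f(t_n, y_n); k2 = f(t_n + h, y_n + h·k1); y_{n+1} = y_n + (h/2)·(k1 + k2).
t=0.000000, y=-0.700000:
  k1 = f(0.000000, -0.700000) = -2.056000
  k2 = f(0.490000, -1.707440) = -3.748499
  y ← -0.700000 + (0.49/2)·(-2.056000 + (-3.748499)) = -2.122102
y(0.49) ≈ -2.1221

-2.1221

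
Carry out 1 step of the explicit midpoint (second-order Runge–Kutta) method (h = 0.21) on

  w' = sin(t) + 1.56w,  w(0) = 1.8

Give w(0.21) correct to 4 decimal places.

Midpoint: k1 = f(t_n, w_n); k2 = f(t_n + h/2, w_n + (h/2)·k1); w_{n+1} = w_n + h·k2.
t=0.000000, w=1.800000:
  k1 = f(0.000000, 1.800000) = 2.808000
  k2 = f(0.105000, 2.094840) = 3.372758
  w ← 1.800000 + 0.21·3.372758 = 2.508279
w(0.21) ≈ 2.5083

2.5083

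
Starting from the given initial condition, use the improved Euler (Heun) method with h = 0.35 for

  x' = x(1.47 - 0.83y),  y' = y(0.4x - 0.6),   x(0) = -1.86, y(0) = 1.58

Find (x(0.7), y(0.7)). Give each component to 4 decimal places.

-2.9165, 0.6045

Heun on (x,y): k1 = f(t_n, state_n); k2 = f(t_n + h, state_n + h·k1); state_{n+1} = state_n + (h/2)·(k1 + k2).
0.000000: (-1.860000, 1.580000)
  k1 = (-0.294996, -2.123520)
  predictor → (-1.963249, 0.836768)
  k2 = (-1.522465, -1.159174)
  → (-2.178056, 1.005529)
0.350000: (-2.178056, 1.005529)
  k1 = (-1.383961, -1.479356)
  predictor → (-2.662442, 0.487754)
  k2 = (-2.835938, -0.812099)
  → (-2.916538, 0.604524)
(x(0.7), y(0.7)) ≈ (-2.9165, 0.6045)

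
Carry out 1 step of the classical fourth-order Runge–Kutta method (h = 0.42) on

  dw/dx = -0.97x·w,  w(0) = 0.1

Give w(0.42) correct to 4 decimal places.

0.0918

RK4: k1 = f(x_n, w_n); k2 = f(x_n + h/2, w_n + (h/2)·k1); k3 = f(x_n + h/2, w_n + (h/2)·k2); k4 = f(x_n + h, w_n + h·k3); w_{n+1} = w_n + (h/6)·(k1 + 2k2 + 2k3 + k4).
x=0.000000, w=0.100000:
  k1 = f(0.000000, 0.100000) = 0.000000
  k2 = f(0.210000, 0.100000) = -0.020370
  k3 = f(0.210000, 0.095722) = -0.019499
  k4 = f(0.420000, 0.091811) = -0.037404
  w ← 0.100000 + (0.42/6)·(k1 + 2k2 + 2k3 + k4) = 0.091800
w(0.42) ≈ 0.0918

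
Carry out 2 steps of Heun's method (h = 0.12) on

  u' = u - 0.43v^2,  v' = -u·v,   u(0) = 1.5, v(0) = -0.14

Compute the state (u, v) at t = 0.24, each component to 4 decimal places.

Heun on (u,v): k1 = f(t_n, state_n); k2 = f(t_n + h, state_n + h·k1); state_{n+1} = state_n + (h/2)·(k1 + k2).
0.000000: (1.500000, -0.140000)
  k1 = (1.491572, 0.210000)
  predictor → (1.678989, -0.114800)
  k2 = (1.673322, 0.192748)
  → (1.689894, -0.115835)
0.120000: (1.689894, -0.115835)
  k1 = (1.684124, 0.195749)
  predictor → (1.891988, -0.092345)
  k2 = (1.888322, 0.174716)
  → (1.904240, -0.093607)
(u(0.24), v(0.24)) ≈ (1.9042, -0.0936)

1.9042, -0.0936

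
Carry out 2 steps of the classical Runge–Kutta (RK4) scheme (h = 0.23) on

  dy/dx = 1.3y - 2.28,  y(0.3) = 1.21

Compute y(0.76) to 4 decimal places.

0.7649

RK4: k1 = f(x_n, y_n); k2 = f(x_n + h/2, y_n + (h/2)·k1); k3 = f(x_n + h/2, y_n + (h/2)·k2); k4 = f(x_n + h, y_n + h·k3); y_{n+1} = y_n + (h/6)·(k1 + 2k2 + 2k3 + k4).
x=0.300000, y=1.210000:
  k1 = f(0.300000, 1.210000) = -0.707000
  k2 = f(0.415000, 1.128695) = -0.812696
  k3 = f(0.415000, 1.116540) = -0.828498
  k4 = f(0.530000, 1.019445) = -0.954721
  y ← 1.210000 + (0.23/6)·(k1 + 2k2 + 2k3 + k4) = 1.020476
x=0.530000, y=1.020476:
  k1 = f(0.530000, 1.020476) = -0.953381
  k2 = f(0.645000, 0.910837) = -1.095912
  k3 = f(0.645000, 0.894446) = -1.117220
  k4 = f(0.760000, 0.763515) = -1.287430
  y ← 1.020476 + (0.23/6)·(k1 + 2k2 + 2k3 + k4) = 0.764905
y(0.76) ≈ 0.7649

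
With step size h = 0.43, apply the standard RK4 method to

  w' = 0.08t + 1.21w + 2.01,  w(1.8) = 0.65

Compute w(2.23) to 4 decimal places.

2.3167

RK4: k1 = f(t_n, w_n); k2 = f(t_n + h/2, w_n + (h/2)·k1); k3 = f(t_n + h/2, w_n + (h/2)·k2); k4 = f(t_n + h, w_n + h·k3); w_{n+1} = w_n + (h/6)·(k1 + 2k2 + 2k3 + k4).
t=1.800000, w=0.650000:
  k1 = f(1.800000, 0.650000) = 2.940500
  k2 = f(2.015000, 1.282207) = 3.722671
  k3 = f(2.015000, 1.450374) = 3.926153
  k4 = f(2.230000, 2.338246) = 5.017677
  w ← 0.650000 + (0.43/6)·(k1 + 2k2 + 2k3 + k4) = 2.316667
w(2.23) ≈ 2.3167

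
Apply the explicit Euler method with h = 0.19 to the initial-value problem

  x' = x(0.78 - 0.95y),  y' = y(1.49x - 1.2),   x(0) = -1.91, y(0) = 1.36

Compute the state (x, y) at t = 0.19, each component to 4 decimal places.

Euler on (x,y): x_{n+1} = x_n + h·x', y_{n+1} = y_n + h·y'.
0.000000: (-1.910000, 1.360000); f=(0.977920, -5.502424) → (-1.724195, 0.314539)
(x(0.19), y(0.19)) ≈ (-1.7242, 0.3145)

-1.7242, 0.3145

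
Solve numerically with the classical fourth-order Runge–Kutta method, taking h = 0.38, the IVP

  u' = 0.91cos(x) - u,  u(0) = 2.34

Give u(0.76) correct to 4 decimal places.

1.5249

RK4: k1 = f(x_n, u_n); k2 = f(x_n + h/2, u_n + (h/2)·k1); k3 = f(x_n + h/2, u_n + (h/2)·k2); k4 = f(x_n + h, u_n + h·k3); u_{n+1} = u_n + (h/6)·(k1 + 2k2 + 2k3 + k4).
x=0.000000, u=2.340000:
  k1 = f(0.000000, 2.340000) = -1.430000
  k2 = f(0.190000, 2.068300) = -1.174676
  k3 = f(0.190000, 2.116812) = -1.223188
  k4 = f(0.380000, 1.875189) = -1.030104
  u ← 2.340000 + (0.38/6)·(k1 + 2k2 + 2k3 + k4) = 1.880464
x=0.380000, u=1.880464:
  k1 = f(0.380000, 1.880464) = -1.035379
  k2 = f(0.570000, 1.683742) = -0.917612
  k3 = f(0.570000, 1.706118) = -0.939988
  k4 = f(0.760000, 1.523269) = -0.863668
  u ← 1.880464 + (0.38/6)·(k1 + 2k2 + 2k3 + k4) = 1.524895
u(0.76) ≈ 1.5249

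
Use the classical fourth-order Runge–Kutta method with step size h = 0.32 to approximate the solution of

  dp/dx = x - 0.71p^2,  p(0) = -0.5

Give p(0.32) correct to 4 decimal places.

RK4: k1 = f(x_n, p_n); k2 = f(x_n + h/2, p_n + (h/2)·k1); k3 = f(x_n + h/2, p_n + (h/2)·k2); k4 = f(x_n + h, p_n + h·k3); p_{n+1} = p_n + (h/6)·(k1 + 2k2 + 2k3 + k4).
x=0.000000, p=-0.500000:
  k1 = f(0.000000, -0.500000) = -0.177500
  k2 = f(0.160000, -0.528400) = -0.038237
  k3 = f(0.160000, -0.506118) = -0.021870
  k4 = f(0.320000, -0.506998) = 0.137496
  p ← -0.500000 + (0.32/6)·(k1 + 2k2 + 2k3 + k4) = -0.508545
p(0.32) ≈ -0.5085

-0.5085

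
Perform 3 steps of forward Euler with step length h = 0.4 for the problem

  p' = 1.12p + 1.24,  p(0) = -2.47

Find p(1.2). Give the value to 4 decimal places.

Euler: p_{n+1} = p_n + h·f(t_n, p_n).
t=0.000000, p=-2.470000: f=-1.526400 → p ← -2.470000 + 0.4·(-1.526400) = -3.080560
t=0.400000, p=-3.080560: f=-2.210227 → p ← -3.080560 + 0.4·(-2.210227) = -3.964651
t=0.800000, p=-3.964651: f=-3.200409 → p ← -3.964651 + 0.4·(-3.200409) = -5.244814
p(1.2) ≈ -5.2448

-5.2448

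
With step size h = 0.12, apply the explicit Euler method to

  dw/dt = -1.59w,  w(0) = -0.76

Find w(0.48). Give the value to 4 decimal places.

-0.3259

Euler: w_{n+1} = w_n + h·f(t_n, w_n).
t=0.000000, w=-0.760000: f=1.208400 → w ← -0.760000 + 0.12·1.208400 = -0.614992
t=0.120000, w=-0.614992: f=0.977837 → w ← -0.614992 + 0.12·0.977837 = -0.497652
t=0.240000, w=-0.497652: f=0.791266 → w ← -0.497652 + 0.12·0.791266 = -0.402700
t=0.360000, w=-0.402700: f=0.640292 → w ← -0.402700 + 0.12·0.640292 = -0.325865
w(0.48) ≈ -0.3259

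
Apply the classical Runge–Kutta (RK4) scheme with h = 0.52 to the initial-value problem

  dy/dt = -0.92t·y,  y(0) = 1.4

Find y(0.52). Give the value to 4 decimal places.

1.2362

RK4: k1 = f(t_n, y_n); k2 = f(t_n + h/2, y_n + (h/2)·k1); k3 = f(t_n + h/2, y_n + (h/2)·k2); k4 = f(t_n + h, y_n + h·k3); y_{n+1} = y_n + (h/6)·(k1 + 2k2 + 2k3 + k4).
t=0.000000, y=1.400000:
  k1 = f(0.000000, 1.400000) = 0.000000
  k2 = f(0.260000, 1.400000) = -0.334880
  k3 = f(0.260000, 1.312931) = -0.314053
  k4 = f(0.520000, 1.236692) = -0.591634
  y ← 1.400000 + (0.52/6)·(k1 + 2k2 + 2k3 + k4) = 1.236243
y(0.52) ≈ 1.2362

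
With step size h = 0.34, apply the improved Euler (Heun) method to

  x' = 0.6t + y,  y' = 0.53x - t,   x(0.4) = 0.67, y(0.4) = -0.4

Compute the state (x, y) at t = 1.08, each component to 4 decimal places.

Heun on (x,y): k1 = f(t_n, state_n); k2 = f(t_n + h, state_n + h·k1); state_{n+1} = state_n + (h/2)·(k1 + k2).
0.400000: (0.670000, -0.400000)
  k1 = (-0.160000, -0.044900)
  predictor → (0.615600, -0.415266)
  k2 = (0.028734, -0.413732)
  → (0.647685, -0.477967)
0.740000: (0.647685, -0.477967)
  k1 = (-0.033967, -0.396727)
  predictor → (0.636136, -0.612855)
  k2 = (0.035145, -0.742848)
  → (0.647885, -0.671695)
(x(1.08), y(1.08)) ≈ (0.6479, -0.6717)

0.6479, -0.6717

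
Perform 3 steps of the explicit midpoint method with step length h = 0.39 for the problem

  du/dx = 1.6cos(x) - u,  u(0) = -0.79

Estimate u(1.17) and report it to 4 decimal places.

0.5191

Midpoint: k1 = f(x_n, u_n); k2 = f(x_n + h/2, u_n + (h/2)·k1); u_{n+1} = u_n + h·k2.
x=0.000000, u=-0.790000:
  k1 = f(0.000000, -0.790000) = 2.390000
  k2 = f(0.195000, -0.323950) = 1.893626
  u ← -0.790000 + 0.39·1.893626 = -0.051486
x=0.390000, u=-0.051486:
  k1 = f(0.390000, -0.051486) = 1.531340
  k2 = f(0.585000, 0.247126) = 1.086814
  u ← -0.051486 + 0.39·1.086814 = 0.372372
x=0.780000, u=0.372372:
  k1 = f(0.780000, 0.372372) = 0.765090
  k2 = f(0.975000, 0.521564) = 0.376305
  u ← 0.372372 + 0.39·0.376305 = 0.519130
u(1.17) ≈ 0.5191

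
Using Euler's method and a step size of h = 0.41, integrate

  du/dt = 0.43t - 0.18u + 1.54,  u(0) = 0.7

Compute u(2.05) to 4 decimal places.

3.8727

Euler: u_{n+1} = u_n + h·f(t_n, u_n).
t=0.000000, u=0.700000: f=1.414000 → u ← 0.700000 + 0.41·1.414000 = 1.279740
t=0.410000, u=1.279740: f=1.485947 → u ← 1.279740 + 0.41·1.485947 = 1.888978
t=0.820000, u=1.888978: f=1.552584 → u ← 1.888978 + 0.41·1.552584 = 2.525538
t=1.230000, u=2.525538: f=1.614303 → u ← 2.525538 + 0.41·1.614303 = 3.187402
t=1.640000, u=3.187402: f=1.671468 → u ← 3.187402 + 0.41·1.671468 = 3.872704
u(2.05) ≈ 3.8727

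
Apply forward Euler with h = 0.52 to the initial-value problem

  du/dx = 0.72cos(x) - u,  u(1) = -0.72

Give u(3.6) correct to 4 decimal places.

-0.5684

Euler: u_{n+1} = u_n + h·f(x_n, u_n).
x=1.000000, u=-0.720000: f=1.109018 → u ← -0.720000 + 0.52·1.109018 = -0.143311
x=1.520000, u=-0.143311: f=0.179868 → u ← -0.143311 + 0.52·0.179868 = -0.049779
x=2.040000, u=-0.049779: f=-0.275788 → u ← -0.049779 + 0.52·(-0.275788) = -0.193189
x=2.560000, u=-0.193189: f=-0.408435 → u ← -0.193189 + 0.52·(-0.408435) = -0.405575
x=3.080000, u=-0.405575: f=-0.313060 → u ← -0.405575 + 0.52·(-0.313060) = -0.568366
u(3.6) ≈ -0.5684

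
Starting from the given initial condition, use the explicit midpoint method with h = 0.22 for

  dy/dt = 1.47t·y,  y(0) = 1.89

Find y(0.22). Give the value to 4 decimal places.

1.9572

Midpoint: k1 = f(t_n, y_n); k2 = f(t_n + h/2, y_n + (h/2)·k1); y_{n+1} = y_n + h·k2.
t=0.000000, y=1.890000:
  k1 = f(0.000000, 1.890000) = 0.000000
  k2 = f(0.110000, 1.890000) = 0.305613
  y ← 1.890000 + 0.22·0.305613 = 1.957235
y(0.22) ≈ 1.9572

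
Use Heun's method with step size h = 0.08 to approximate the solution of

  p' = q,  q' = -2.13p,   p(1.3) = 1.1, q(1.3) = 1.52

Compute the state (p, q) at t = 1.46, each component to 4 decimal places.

1.3116, 1.1063

Heun on (p,q): k1 = f(t_n, state_n); k2 = f(t_n + h, state_n + h·k1); state_{n+1} = state_n + (h/2)·(k1 + k2).
1.300000: (1.100000, 1.520000)
  k1 = (1.520000, -2.343000)
  predictor → (1.221600, 1.332560)
  k2 = (1.332560, -2.602008)
  → (1.214102, 1.322200)
1.380000: (1.214102, 1.322200)
  k1 = (1.322200, -2.586038)
  predictor → (1.319878, 1.115317)
  k2 = (1.115317, -2.811341)
  → (1.311603, 1.106305)
(p(1.46), q(1.46)) ≈ (1.3116, 1.1063)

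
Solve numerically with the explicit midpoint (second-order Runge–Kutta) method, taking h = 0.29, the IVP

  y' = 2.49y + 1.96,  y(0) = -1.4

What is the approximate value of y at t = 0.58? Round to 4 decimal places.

-3.1966

Midpoint: k1 = f(t_n, y_n); k2 = f(t_n + h/2, y_n + (h/2)·k1); y_{n+1} = y_n + h·k2.
t=0.000000, y=-1.400000:
  k1 = f(0.000000, -1.400000) = -1.526000
  k2 = f(0.145000, -1.621270) = -2.076962
  y ← -1.400000 + 0.29·(-2.076962) = -2.002319
t=0.290000, y=-2.002319:
  k1 = f(0.290000, -2.002319) = -3.025774
  k2 = f(0.435000, -2.441056) = -4.118230
  y ← -2.002319 + 0.29·(-4.118230) = -3.196606
y(0.58) ≈ -3.1966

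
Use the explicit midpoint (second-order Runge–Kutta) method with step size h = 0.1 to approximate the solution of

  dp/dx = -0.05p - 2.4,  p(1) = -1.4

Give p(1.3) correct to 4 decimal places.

-2.0938

Midpoint: k1 = f(x_n, p_n); k2 = f(x_n + h/2, p_n + (h/2)·k1); p_{n+1} = p_n + h·k2.
x=1.000000, p=-1.400000:
  k1 = f(1.000000, -1.400000) = -2.330000
  k2 = f(1.050000, -1.516500) = -2.324175
  p ← -1.400000 + 0.1·(-2.324175) = -1.632417
x=1.100000, p=-1.632417:
  k1 = f(1.100000, -1.632417) = -2.318379
  k2 = f(1.150000, -1.748336) = -2.312583
  p ← -1.632417 + 0.1·(-2.312583) = -1.863676
x=1.200000, p=-1.863676:
  k1 = f(1.200000, -1.863676) = -2.306816
  k2 = f(1.250000, -1.979017) = -2.301049
  p ← -1.863676 + 0.1·(-2.301049) = -2.093781
p(1.3) ≈ -2.0938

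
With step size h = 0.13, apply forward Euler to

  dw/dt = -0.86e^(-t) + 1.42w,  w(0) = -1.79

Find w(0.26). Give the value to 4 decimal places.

Euler: w_{n+1} = w_n + h·f(t_n, w_n).
t=0.000000, w=-1.790000: f=-3.401800 → w ← -1.790000 + 0.13·(-3.401800) = -2.232234
t=0.130000, w=-2.232234: f=-3.924934 → w ← -2.232234 + 0.13·(-3.924934) = -2.742475
w(0.26) ≈ -2.7425

-2.7425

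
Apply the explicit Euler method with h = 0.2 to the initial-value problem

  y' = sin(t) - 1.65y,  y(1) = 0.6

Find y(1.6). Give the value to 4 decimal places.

Euler: y_{n+1} = y_n + h·f(t_n, y_n).
t=1.000000, y=0.600000: f=-0.148529 → y ← 0.600000 + 0.2·(-0.148529) = 0.570294
t=1.200000, y=0.570294: f=-0.008946 → y ← 0.570294 + 0.2·(-0.008946) = 0.568505
t=1.400000, y=0.568505: f=0.047417 → y ← 0.568505 + 0.2·0.047417 = 0.577988
y(1.6) ≈ 0.5780

0.5780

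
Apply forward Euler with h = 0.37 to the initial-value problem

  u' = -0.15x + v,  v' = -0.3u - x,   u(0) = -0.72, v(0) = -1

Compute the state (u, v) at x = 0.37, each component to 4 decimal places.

Euler on (u,v): u_{n+1} = u_n + h·u', v_{n+1} = v_n + h·v'.
0.000000: (-0.720000, -1.000000); f=(-1.000000, 0.216000) → (-1.090000, -0.920080)
(u(0.37), v(0.37)) ≈ (-1.0900, -0.9201)

-1.0900, -0.9201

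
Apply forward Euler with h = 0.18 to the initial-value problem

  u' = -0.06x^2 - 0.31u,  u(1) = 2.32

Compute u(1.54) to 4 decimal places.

1.9091

Euler: u_{n+1} = u_n + h·f(x_n, u_n).
x=1.000000, u=2.320000: f=-0.779200 → u ← 2.320000 + 0.18·(-0.779200) = 2.179744
x=1.180000, u=2.179744: f=-0.759265 → u ← 2.179744 + 0.18·(-0.759265) = 2.043076
x=1.360000, u=2.043076: f=-0.744330 → u ← 2.043076 + 0.18·(-0.744330) = 1.909097
u(1.54) ≈ 1.9091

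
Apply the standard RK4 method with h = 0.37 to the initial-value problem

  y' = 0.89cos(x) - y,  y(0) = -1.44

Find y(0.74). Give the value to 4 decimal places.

-0.2709

RK4: k1 = f(x_n, y_n); k2 = f(x_n + h/2, y_n + (h/2)·k1); k3 = f(x_n + h/2, y_n + (h/2)·k2); k4 = f(x_n + h, y_n + h·k3); y_{n+1} = y_n + (h/6)·(k1 + 2k2 + 2k3 + k4).
x=0.000000, y=-1.440000:
  k1 = f(0.000000, -1.440000) = 2.330000
  k2 = f(0.185000, -1.008950) = 1.883763
  k3 = f(0.185000, -1.091504) = 1.966317
  k4 = f(0.370000, -0.712463) = 1.542234
  y ← -1.440000 + (0.37/6)·(k1 + 2k2 + 2k3 + k4) = -0.726369
x=0.370000, y=-0.726369:
  k1 = f(0.370000, -0.726369) = 1.556140
  k2 = f(0.555000, -0.438483) = 1.194894
  k3 = f(0.555000, -0.505314) = 1.261725
  k4 = f(0.740000, -0.259531) = 0.916768
  y ← -0.726369 + (0.37/6)·(k1 + 2k2 + 2k3 + k4) = -0.270890
y(0.74) ≈ -0.2709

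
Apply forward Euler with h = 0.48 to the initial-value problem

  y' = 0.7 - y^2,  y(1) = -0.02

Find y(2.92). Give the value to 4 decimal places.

0.8201

Euler: y_{n+1} = y_n + h·f(x_n, y_n).
x=1.000000, y=-0.020000: f=0.699600 → y ← -0.020000 + 0.48·0.699600 = 0.315808
x=1.480000, y=0.315808: f=0.600265 → y ← 0.315808 + 0.48·0.600265 = 0.603935
x=1.960000, y=0.603935: f=0.335262 → y ← 0.603935 + 0.48·0.335262 = 0.764861
x=2.440000, y=0.764861: f=0.114987 → y ← 0.764861 + 0.48·0.114987 = 0.820055
y(2.92) ≈ 0.8201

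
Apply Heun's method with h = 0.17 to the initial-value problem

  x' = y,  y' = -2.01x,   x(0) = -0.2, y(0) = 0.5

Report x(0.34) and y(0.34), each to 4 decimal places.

Heun on (x,y): k1 = f(t_n, state_n); k2 = f(t_n + h, state_n + h·k1); state_{n+1} = state_n + (h/2)·(k1 + k2).
0.000000: (-0.200000, 0.500000)
  k1 = (0.500000, 0.402000)
  predictor → (-0.115000, 0.568340)
  k2 = (0.568340, 0.231150)
  → (-0.109191, 0.553818)
0.170000: (-0.109191, 0.553818)
  k1 = (0.553818, 0.219474)
  predictor → (-0.015042, 0.591128)
  k2 = (0.591128, 0.030235)
  → (-0.011871, 0.575043)
(x(0.34), y(0.34)) ≈ (-0.0119, 0.5750)

-0.0119, 0.5750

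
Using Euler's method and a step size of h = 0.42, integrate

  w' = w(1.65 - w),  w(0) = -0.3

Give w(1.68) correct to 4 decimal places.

Euler: w_{n+1} = w_n + h·f(x_n, w_n).
x=0.000000, w=-0.300000: f=-0.585000 → w ← -0.300000 + 0.42·(-0.585000) = -0.545700
x=0.420000, w=-0.545700: f=-1.198193 → w ← -0.545700 + 0.42·(-1.198193) = -1.048941
x=0.840000, w=-1.048941: f=-2.831031 → w ← -1.048941 + 0.42·(-2.831031) = -2.237974
x=1.260000, w=-2.237974: f=-8.701186 → w ← -2.237974 + 0.42·(-8.701186) = -5.892472
w(1.68) ≈ -5.8925

-5.8925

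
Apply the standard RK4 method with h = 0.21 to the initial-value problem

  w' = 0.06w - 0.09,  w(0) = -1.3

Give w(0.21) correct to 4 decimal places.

RK4: k1 = f(s_n, w_n); k2 = f(s_n + h/2, w_n + (h/2)·k1); k3 = f(s_n + h/2, w_n + (h/2)·k2); k4 = f(s_n + h, w_n + h·k3); w_{n+1} = w_n + (h/6)·(k1 + 2k2 + 2k3 + k4).
s=0.000000, w=-1.300000:
  k1 = f(0.000000, -1.300000) = -0.168000
  k2 = f(0.105000, -1.317640) = -0.169058
  k3 = f(0.105000, -1.317751) = -0.169065
  k4 = f(0.210000, -1.335504) = -0.170130
  w ← -1.300000 + (0.21/6)·(k1 + 2k2 + 2k3 + k4) = -1.335503
w(0.21) ≈ -1.3355

-1.3355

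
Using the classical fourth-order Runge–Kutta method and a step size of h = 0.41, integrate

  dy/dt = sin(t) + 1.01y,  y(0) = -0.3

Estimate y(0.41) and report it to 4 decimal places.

-0.3583

RK4: k1 = f(t_n, y_n); k2 = f(t_n + h/2, y_n + (h/2)·k1); k3 = f(t_n + h/2, y_n + (h/2)·k2); k4 = f(t_n + h, y_n + h·k3); y_{n+1} = y_n + (h/6)·(k1 + 2k2 + 2k3 + k4).
t=0.000000, y=-0.300000:
  k1 = f(0.000000, -0.300000) = -0.303000
  k2 = f(0.205000, -0.362115) = -0.162169
  k3 = f(0.205000, -0.333245) = -0.133010
  k4 = f(0.410000, -0.354534) = 0.040530
  y ← -0.300000 + (0.41/6)·(k1 + 2k2 + 2k3 + k4) = -0.358277
y(0.41) ≈ -0.3583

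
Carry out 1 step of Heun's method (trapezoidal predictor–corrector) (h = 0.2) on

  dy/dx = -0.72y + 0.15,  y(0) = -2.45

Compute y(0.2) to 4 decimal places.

-2.0948

Heun: k1 = f(x_n, y_n); k2 = f(x_n + h, y_n + h·k1); y_{n+1} = y_n + (h/2)·(k1 + k2).
x=0.000000, y=-2.450000:
  k1 = f(0.000000, -2.450000) = 1.914000
  k2 = f(0.200000, -2.067200) = 1.638384
  y ← -2.450000 + (0.2/2)·(1.914000 + 1.638384) = -2.094762
y(0.2) ≈ -2.0948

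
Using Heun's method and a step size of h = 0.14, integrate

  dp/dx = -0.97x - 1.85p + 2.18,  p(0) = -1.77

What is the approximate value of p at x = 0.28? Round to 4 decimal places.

Heun: k1 = f(x_n, p_n); k2 = f(x_n + h, p_n + h·k1); p_{n+1} = p_n + (h/2)·(k1 + k2).
x=0.000000, p=-1.770000:
  k1 = f(0.000000, -1.770000) = 5.454500
  k2 = f(0.140000, -1.006370) = 3.905985
  p ← -1.770000 + (0.14/2)·(5.454500 + 3.905985) = -1.114766
x=0.140000, p=-1.114766:
  k1 = f(0.140000, -1.114766) = 4.106517
  k2 = f(0.280000, -0.539854) = 2.907129
  p ← -1.114766 + (0.14/2)·(4.106517 + 2.907129) = -0.623811
p(0.28) ≈ -0.6238

-0.6238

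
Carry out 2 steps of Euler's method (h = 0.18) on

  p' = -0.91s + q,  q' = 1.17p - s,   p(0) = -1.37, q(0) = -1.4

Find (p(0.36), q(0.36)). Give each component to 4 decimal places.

Euler on (p,q): p_{n+1} = p_n + h·p', q_{n+1} = q_n + h·q'.
0.000000: (-1.370000, -1.400000); f=(-1.400000, -1.602900) → (-1.622000, -1.688522)
0.180000: (-1.622000, -1.688522); f=(-1.852322, -2.077740) → (-1.955418, -2.062515)
(p(0.36), q(0.36)) ≈ (-1.9554, -2.0625)

-1.9554, -2.0625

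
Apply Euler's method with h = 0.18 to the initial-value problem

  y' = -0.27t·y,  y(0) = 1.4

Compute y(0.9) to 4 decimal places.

1.2812

Euler: y_{n+1} = y_n + h·f(t_n, y_n).
t=0.000000, y=1.400000: f=0.000000 → y ← 1.400000 + 0.18·0.000000 = 1.400000
t=0.180000, y=1.400000: f=-0.068040 → y ← 1.400000 + 0.18·(-0.068040) = 1.387753
t=0.360000, y=1.387753: f=-0.134890 → y ← 1.387753 + 0.18·(-0.134890) = 1.363473
t=0.540000, y=1.363473: f=-0.198794 → y ← 1.363473 + 0.18·(-0.198794) = 1.327690
t=0.720000, y=1.327690: f=-0.258103 → y ← 1.327690 + 0.18·(-0.258103) = 1.281231
y(0.9) ≈ 1.2812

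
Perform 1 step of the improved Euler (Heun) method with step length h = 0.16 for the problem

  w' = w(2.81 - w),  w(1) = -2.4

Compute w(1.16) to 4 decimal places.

Heun: k1 = f(t_n, w_n); k2 = f(t_n + h, w_n + h·k1); w_{n+1} = w_n + (h/2)·(k1 + k2).
t=1.000000, w=-2.400000:
  k1 = f(1.000000, -2.400000) = -12.504000
  k2 = f(1.160000, -4.400640) = -31.731431
  w ← -2.400000 + (0.16/2)·(-12.504000 + (-31.731431)) = -5.938834
w(1.16) ≈ -5.9388

-5.9388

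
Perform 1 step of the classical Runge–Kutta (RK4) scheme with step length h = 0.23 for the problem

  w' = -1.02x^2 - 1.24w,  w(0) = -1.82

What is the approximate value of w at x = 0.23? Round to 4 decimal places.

RK4: k1 = f(x_n, w_n); k2 = f(x_n + h/2, w_n + (h/2)·k1); k3 = f(x_n + h/2, w_n + (h/2)·k2); k4 = f(x_n + h, w_n + h·k3); w_{n+1} = w_n + (h/6)·(k1 + 2k2 + 2k3 + k4).
x=0.000000, w=-1.820000:
  k1 = f(0.000000, -1.820000) = 2.256800
  k2 = f(0.115000, -1.560468) = 1.921491
  k3 = f(0.115000, -1.599029) = 1.969306
  k4 = f(0.230000, -1.367060) = 1.641196
  w ← -1.820000 + (0.23/6)·(k1 + 2k2 + 2k3 + k4) = -1.372282
w(0.23) ≈ -1.3723

-1.3723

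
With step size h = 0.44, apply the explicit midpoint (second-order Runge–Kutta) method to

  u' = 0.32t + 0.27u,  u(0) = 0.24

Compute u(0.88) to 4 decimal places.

Midpoint: k1 = f(t_n, u_n); k2 = f(t_n + h/2, u_n + (h/2)·k1); u_{n+1} = u_n + h·k2.
t=0.000000, u=0.240000:
  k1 = f(0.000000, 0.240000) = 0.064800
  k2 = f(0.220000, 0.254256) = 0.139049
  u ← 0.240000 + 0.44·0.139049 = 0.301182
t=0.440000, u=0.301182:
  k1 = f(0.440000, 0.301182) = 0.222119
  k2 = f(0.660000, 0.350048) = 0.305713
  u ← 0.301182 + 0.44·0.305713 = 0.435695
u(0.88) ≈ 0.4357

0.4357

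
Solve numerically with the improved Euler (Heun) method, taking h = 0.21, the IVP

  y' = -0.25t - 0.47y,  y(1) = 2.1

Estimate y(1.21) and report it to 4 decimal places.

Heun: k1 = f(t_n, y_n); k2 = f(t_n + h, y_n + h·k1); y_{n+1} = y_n + (h/2)·(k1 + k2).
t=1.000000, y=2.100000:
  k1 = f(1.000000, 2.100000) = -1.237000
  k2 = f(1.210000, 1.840230) = -1.167408
  y ← 2.100000 + (0.21/2)·(-1.237000 + (-1.167408)) = 1.847537
y(1.21) ≈ 1.8475

1.8475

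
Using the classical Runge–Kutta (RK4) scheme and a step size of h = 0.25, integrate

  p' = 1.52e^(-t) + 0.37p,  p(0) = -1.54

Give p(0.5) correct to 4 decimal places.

-1.1909

RK4: k1 = f(t_n, p_n); k2 = f(t_n + h/2, p_n + (h/2)·k1); k3 = f(t_n + h/2, p_n + (h/2)·k2); k4 = f(t_n + h, p_n + h·k3); p_{n+1} = p_n + (h/6)·(k1 + 2k2 + 2k3 + k4).
t=0.000000, p=-1.540000:
  k1 = f(0.000000, -1.540000) = 0.950200
  k2 = f(0.125000, -1.421225) = 0.815542
  k3 = f(0.125000, -1.438057) = 0.809314
  k4 = f(0.250000, -1.337671) = 0.688839
  p ← -1.540000 + (0.25/6)·(k1 + 2k2 + 2k3 + k4) = -1.336302
t=0.250000, p=-1.336302:
  k1 = f(0.250000, -1.336302) = 0.689345
  k2 = f(0.375000, -1.250134) = 0.582130
  k3 = f(0.375000, -1.263536) = 0.577171
  k4 = f(0.500000, -1.192009) = 0.480883
  p ← -1.336302 + (0.25/6)·(k1 + 2k2 + 2k3 + k4) = -1.190934
p(0.5) ≈ -1.1909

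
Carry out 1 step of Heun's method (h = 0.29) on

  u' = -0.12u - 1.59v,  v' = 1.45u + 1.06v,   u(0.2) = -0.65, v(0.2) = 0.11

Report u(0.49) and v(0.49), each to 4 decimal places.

Heun on (u,v): k1 = f(s_n, state_n); k2 = f(s_n + h, state_n + h·k1); state_{n+1} = state_n + (h/2)·(k1 + k2).
0.200000: (-0.650000, 0.110000)
  k1 = (-0.096900, -0.825900)
  predictor → (-0.678101, -0.129511)
  k2 = (0.287295, -1.120528)
  → (-0.622393, -0.172232)
(u(0.49), v(0.49)) ≈ (-0.6224, -0.1722)

-0.6224, -0.1722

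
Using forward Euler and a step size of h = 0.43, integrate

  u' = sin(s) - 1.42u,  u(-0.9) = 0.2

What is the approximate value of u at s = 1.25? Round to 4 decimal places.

Euler: u_{n+1} = u_n + h·f(s_n, u_n).
s=-0.900000, u=0.200000: f=-1.067327 → u ← 0.200000 + 0.43·(-1.067327) = -0.258951
s=-0.470000, u=-0.258951: f=-0.085176 → u ← -0.258951 + 0.43·(-0.085176) = -0.295576
s=-0.040000, u=-0.295576: f=0.379729 → u ← -0.295576 + 0.43·0.379729 = -0.132293
s=0.390000, u=-0.132293: f=0.568044 → u ← -0.132293 + 0.43·0.568044 = 0.111966
s=0.820000, u=0.111966: f=0.572154 → u ← 0.111966 + 0.43·0.572154 = 0.357992
u(1.25) ≈ 0.3580

0.3580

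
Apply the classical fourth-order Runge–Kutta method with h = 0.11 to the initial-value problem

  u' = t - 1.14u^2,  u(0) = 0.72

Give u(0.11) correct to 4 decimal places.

0.6661

RK4: k1 = f(t_n, u_n); k2 = f(t_n + h/2, u_n + (h/2)·k1); k3 = f(t_n + h/2, u_n + (h/2)·k2); k4 = f(t_n + h, u_n + h·k3); u_{n+1} = u_n + (h/6)·(k1 + 2k2 + 2k3 + k4).
t=0.000000, u=0.720000:
  k1 = f(0.000000, 0.720000) = -0.590976
  k2 = f(0.055000, 0.687496) = -0.483822
  k3 = f(0.055000, 0.693390) = -0.493100
  k4 = f(0.110000, 0.665759) = -0.395288
  u ← 0.720000 + (0.11/6)·(k1 + 2k2 + 2k3 + k4) = 0.666098
u(0.11) ≈ 0.6661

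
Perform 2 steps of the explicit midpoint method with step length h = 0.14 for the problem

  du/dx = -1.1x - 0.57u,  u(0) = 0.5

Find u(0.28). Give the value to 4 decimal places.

Midpoint: k1 = f(x_n, u_n); k2 = f(x_n + h/2, u_n + (h/2)·k1); u_{n+1} = u_n + h·k2.
x=0.000000, u=0.500000:
  k1 = f(0.000000, 0.500000) = -0.285000
  k2 = f(0.070000, 0.480050) = -0.350628
  u ← 0.500000 + 0.14·(-0.350628) = 0.450912
x=0.140000, u=0.450912:
  k1 = f(0.140000, 0.450912) = -0.411020
  k2 = f(0.210000, 0.422141) = -0.471620
  u ← 0.450912 + 0.14·(-0.471620) = 0.384885
u(0.28) ≈ 0.3849

0.3849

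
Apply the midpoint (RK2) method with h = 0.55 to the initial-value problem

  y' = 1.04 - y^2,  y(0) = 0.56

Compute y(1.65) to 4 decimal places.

0.9724

Midpoint: k1 = f(t_n, y_n); k2 = f(t_n + h/2, y_n + (h/2)·k1); y_{n+1} = y_n + h·k2.
t=0.000000, y=0.560000:
  k1 = f(0.000000, 0.560000) = 0.726400
  k2 = f(0.275000, 0.759760) = 0.462765
  y ← 0.560000 + 0.55·0.462765 = 0.814521
t=0.550000, y=0.814521:
  k1 = f(0.550000, 0.814521) = 0.376556
  k2 = f(0.825000, 0.918074) = 0.197141
  y ← 0.814521 + 0.55·0.197141 = 0.922948
t=1.100000, y=0.922948:
  k1 = f(1.100000, 0.922948) = 0.188167
  k2 = f(1.375000, 0.974694) = 0.089972
  y ← 0.922948 + 0.55·0.089972 = 0.972433
y(1.65) ≈ 0.9724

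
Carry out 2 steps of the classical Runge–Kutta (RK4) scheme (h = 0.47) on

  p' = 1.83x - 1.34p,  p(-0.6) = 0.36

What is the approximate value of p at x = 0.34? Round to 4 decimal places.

RK4: k1 = f(x_n, p_n); k2 = f(x_n + h/2, p_n + (h/2)·k1); k3 = f(x_n + h/2, p_n + (h/2)·k2); k4 = f(x_n + h, p_n + h·k3); p_{n+1} = p_n + (h/6)·(k1 + 2k2 + 2k3 + k4).
x=-0.600000, p=0.360000:
  k1 = f(-0.600000, 0.360000) = -1.580400
  k2 = f(-0.365000, -0.011394) = -0.652682
  k3 = f(-0.365000, 0.206620) = -0.944820
  k4 = f(-0.130000, -0.084066) = -0.125252
  p ← 0.360000 + (0.47/6)·(k1 + 2k2 + 2k3 + k4) = -0.023885
x=-0.130000, p=-0.023885:
  k1 = f(-0.130000, -0.023885) = -0.205894
  k2 = f(0.105000, -0.072270) = 0.288992
  k3 = f(0.105000, 0.044028) = 0.133152
  k4 = f(0.340000, 0.038697) = 0.570346
  p ← -0.023885 + (0.47/6)·(k1 + 2k2 + 2k3 + k4) = 0.070800
p(0.34) ≈ 0.0708

0.0708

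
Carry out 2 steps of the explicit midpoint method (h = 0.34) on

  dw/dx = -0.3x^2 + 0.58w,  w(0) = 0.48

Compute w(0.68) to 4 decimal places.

Midpoint: k1 = f(x_n, w_n); k2 = f(x_n + h/2, w_n + (h/2)·k1); w_{n+1} = w_n + h·k2.
x=0.000000, w=0.480000:
  k1 = f(0.000000, 0.480000) = 0.278400
  k2 = f(0.170000, 0.527328) = 0.297180
  w ← 0.480000 + 0.34·0.297180 = 0.581041
x=0.340000, w=0.581041:
  k1 = f(0.340000, 0.581041) = 0.302324
  k2 = f(0.510000, 0.632436) = 0.288783
  w ← 0.581041 + 0.34·0.288783 = 0.679228
w(0.68) ≈ 0.6792

0.6792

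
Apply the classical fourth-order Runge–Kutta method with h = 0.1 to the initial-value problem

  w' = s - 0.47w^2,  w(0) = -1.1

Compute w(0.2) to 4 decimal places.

-1.2053

RK4: k1 = f(s_n, w_n); k2 = f(s_n + h/2, w_n + (h/2)·k1); k3 = f(s_n + h/2, w_n + (h/2)·k2); k4 = f(s_n + h, w_n + h·k3); w_{n+1} = w_n + (h/6)·(k1 + 2k2 + 2k3 + k4).
s=0.000000, w=-1.100000:
  k1 = f(0.000000, -1.100000) = -0.568700
  k2 = f(0.050000, -1.128435) = -0.548482
  k3 = f(0.050000, -1.127424) = -0.547410
  k4 = f(0.100000, -1.154741) = -0.526711
  w ← -1.100000 + (0.1/6)·(k1 + 2k2 + 2k3 + k4) = -1.154787
s=0.100000, w=-1.154787:
  k1 = f(0.100000, -1.154787) = -0.526760
  k2 = f(0.150000, -1.181125) = -0.505676
  k3 = f(0.150000, -1.180070) = -0.504506
  k4 = f(0.200000, -1.205237) = -0.482720
  w ← -1.154787 + (0.1/6)·(k1 + 2k2 + 2k3 + k4) = -1.205284
w(0.2) ≈ -1.2053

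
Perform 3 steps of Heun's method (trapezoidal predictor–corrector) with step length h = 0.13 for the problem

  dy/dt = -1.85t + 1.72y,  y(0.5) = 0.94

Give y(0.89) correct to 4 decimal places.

1.1483

Heun: k1 = f(t_n, y_n); k2 = f(t_n + h, y_n + h·k1); y_{n+1} = y_n + (h/2)·(k1 + k2).
t=0.500000, y=0.940000:
  k1 = f(0.500000, 0.940000) = 0.691800
  k2 = f(0.630000, 1.029934) = 0.605986
  y ← 0.940000 + (0.13/2)·(0.691800 + 0.605986) = 1.024356
t=0.630000, y=1.024356:
  k1 = f(0.630000, 1.024356) = 0.596393
  k2 = f(0.760000, 1.101887) = 0.489246
  y ← 1.024356 + (0.13/2)·(0.596393 + 0.489246) = 1.094923
t=0.760000, y=1.094923:
  k1 = f(0.760000, 1.094923) = 0.477267
  k2 = f(0.890000, 1.156967) = 0.343484
  y ← 1.094923 + (0.13/2)·(0.477267 + 0.343484) = 1.148271
y(0.89) ≈ 1.1483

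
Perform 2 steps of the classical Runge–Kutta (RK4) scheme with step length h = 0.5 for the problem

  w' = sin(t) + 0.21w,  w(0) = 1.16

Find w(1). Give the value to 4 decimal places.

1.9259

RK4: k1 = f(t_n, w_n); k2 = f(t_n + h/2, w_n + (h/2)·k1); k3 = f(t_n + h/2, w_n + (h/2)·k2); k4 = f(t_n + h, w_n + h·k3); w_{n+1} = w_n + (h/6)·(k1 + 2k2 + 2k3 + k4).
t=0.000000, w=1.160000:
  k1 = f(0.000000, 1.160000) = 0.243600
  k2 = f(0.250000, 1.220900) = 0.503793
  k3 = f(0.250000, 1.285948) = 0.517453
  k4 = f(0.500000, 1.418727) = 0.777358
  w ← 1.160000 + (0.5/6)·(k1 + 2k2 + 2k3 + k4) = 1.415288
t=0.500000, w=1.415288:
  k1 = f(0.500000, 1.415288) = 0.776636
  k2 = f(0.750000, 1.609446) = 1.019623
  k3 = f(0.750000, 1.670193) = 1.032379
  k4 = f(1.000000, 1.931477) = 1.247081
  w ← 1.415288 + (0.5/6)·(k1 + 2k2 + 2k3 + k4) = 1.925931
w(1) ≈ 1.9259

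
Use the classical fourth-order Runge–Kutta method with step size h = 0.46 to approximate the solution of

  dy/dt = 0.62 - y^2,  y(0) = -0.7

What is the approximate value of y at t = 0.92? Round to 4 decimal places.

RK4: k1 = f(t_n, y_n); k2 = f(t_n + h/2, y_n + (h/2)·k1); k3 = f(t_n + h/2, y_n + (h/2)·k2); k4 = f(t_n + h, y_n + h·k3); y_{n+1} = y_n + (h/6)·(k1 + 2k2 + 2k3 + k4).
t=0.000000, y=-0.700000:
  k1 = f(0.000000, -0.700000) = 0.130000
  k2 = f(0.230000, -0.670100) = 0.170966
  k3 = f(0.230000, -0.660678) = 0.183505
  k4 = f(0.460000, -0.615588) = 0.241052
  y ← -0.700000 + (0.46/6)·(k1 + 2k2 + 2k3 + k4) = -0.617201
t=0.460000, y=-0.617201:
  k1 = f(0.460000, -0.617201) = 0.239064
  k2 = f(0.690000, -0.562216) = 0.303913
  k3 = f(0.690000, -0.547300) = 0.320462
  k4 = f(0.920000, -0.469788) = 0.399299
  y ← -0.617201 + (0.46/6)·(k1 + 2k2 + 2k3 + k4) = -0.472522
y(0.92) ≈ -0.4725

-0.4725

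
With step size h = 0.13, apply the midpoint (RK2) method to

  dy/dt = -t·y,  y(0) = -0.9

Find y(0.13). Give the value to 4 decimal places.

Midpoint: k1 = f(t_n, y_n); k2 = f(t_n + h/2, y_n + (h/2)·k1); y_{n+1} = y_n + h·k2.
t=0.000000, y=-0.900000:
  k1 = f(0.000000, -0.900000) = 0.000000
  k2 = f(0.065000, -0.900000) = 0.058500
  y ← -0.900000 + 0.13·0.058500 = -0.892395
y(0.13) ≈ -0.8924

-0.8924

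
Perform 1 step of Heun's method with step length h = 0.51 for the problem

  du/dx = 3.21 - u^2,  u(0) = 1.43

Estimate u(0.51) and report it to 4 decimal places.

Heun: k1 = f(x_n, u_n); k2 = f(x_n + h, u_n + h·k1); u_{n+1} = u_n + (h/2)·(k1 + k2).
x=0.000000, u=1.430000:
  k1 = f(0.000000, 1.430000) = 1.165100
  k2 = f(0.510000, 2.024201) = -0.887390
  u ← 1.430000 + (0.51/2)·(1.165100 + (-0.887390)) = 1.500816
u(0.51) ≈ 1.5008

1.5008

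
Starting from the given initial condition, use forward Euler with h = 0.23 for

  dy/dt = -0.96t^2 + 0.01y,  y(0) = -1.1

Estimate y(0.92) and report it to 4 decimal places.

Euler: y_{n+1} = y_n + h·f(t_n, y_n).
t=0.000000, y=-1.100000: f=-0.011000 → y ← -1.100000 + 0.23·(-0.011000) = -1.102530
t=0.230000, y=-1.102530: f=-0.061809 → y ← -1.102530 + 0.23·(-0.061809) = -1.116746
t=0.460000, y=-1.116746: f=-0.214303 → y ← -1.116746 + 0.23·(-0.214303) = -1.166036
t=0.690000, y=-1.166036: f=-0.468716 → y ← -1.166036 + 0.23·(-0.468716) = -1.273841
y(0.92) ≈ -1.2738

-1.2738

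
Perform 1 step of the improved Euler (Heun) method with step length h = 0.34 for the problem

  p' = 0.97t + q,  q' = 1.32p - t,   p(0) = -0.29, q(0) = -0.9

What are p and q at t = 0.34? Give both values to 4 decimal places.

-0.5621, -1.1566

Heun on (p,q): k1 = f(t_n, state_n); k2 = f(t_n + h, state_n + h·k1); state_{n+1} = state_n + (h/2)·(k1 + k2).
0.000000: (-0.290000, -0.900000)
  k1 = (-0.900000, -0.382800)
  predictor → (-0.596000, -1.030152)
  k2 = (-0.700352, -1.126720)
  → (-0.562060, -1.156618)
(p(0.34), q(0.34)) ≈ (-0.5621, -1.1566)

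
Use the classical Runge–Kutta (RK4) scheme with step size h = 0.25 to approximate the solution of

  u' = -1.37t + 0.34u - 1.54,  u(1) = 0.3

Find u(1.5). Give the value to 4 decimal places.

RK4: k1 = f(t_n, u_n); k2 = f(t_n + h/2, u_n + (h/2)·k1); k3 = f(t_n + h/2, u_n + (h/2)·k2); k4 = f(t_n + h, u_n + h·k3); u_{n+1} = u_n + (h/6)·(k1 + 2k2 + 2k3 + k4).
t=1.000000, u=0.300000:
  k1 = f(1.000000, 0.300000) = -2.808000
  k2 = f(1.125000, -0.051000) = -3.098590
  k3 = f(1.125000, -0.087324) = -3.110940
  k4 = f(1.250000, -0.477735) = -3.414930
  u ← 0.300000 + (0.25/6)·(k1 + 2k2 + 2k3 + k4) = -0.476750
t=1.250000, u=-0.476750:
  k1 = f(1.250000, -0.476750) = -3.414595
  k2 = f(1.375000, -0.903574) = -3.730965
  k3 = f(1.375000, -0.943120) = -3.744411
  k4 = f(1.500000, -1.412852) = -4.075370
  u ← -0.476750 + (0.25/6)·(k1 + 2k2 + 2k3 + k4) = -1.411779
u(1.5) ≈ -1.4118

-1.4118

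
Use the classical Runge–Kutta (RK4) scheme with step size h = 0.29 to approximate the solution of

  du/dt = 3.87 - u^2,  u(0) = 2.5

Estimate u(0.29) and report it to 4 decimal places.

2.1328

RK4: k1 = f(t_n, u_n); k2 = f(t_n + h/2, u_n + (h/2)·k1); k3 = f(t_n + h/2, u_n + (h/2)·k2); k4 = f(t_n + h, u_n + h·k3); u_{n+1} = u_n + (h/6)·(k1 + 2k2 + 2k3 + k4).
t=0.000000, u=2.500000:
  k1 = f(0.000000, 2.500000) = -2.380000
  k2 = f(0.145000, 2.154900) = -0.773594
  k3 = f(0.145000, 2.387829) = -1.831727
  k4 = f(0.290000, 1.968799) = -0.006171
  u ← 2.500000 + (0.29/6)·(k1 + 2k2 + 2k3 + k4) = 2.132821
u(0.29) ≈ 2.1328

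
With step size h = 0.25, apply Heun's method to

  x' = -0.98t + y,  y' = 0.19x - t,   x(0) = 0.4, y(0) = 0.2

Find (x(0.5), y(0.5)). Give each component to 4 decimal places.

Heun on (x,y): k1 = f(t_n, state_n); k2 = f(t_n + h, state_n + h·k1); state_{n+1} = state_n + (h/2)·(k1 + k2).
0.000000: (0.400000, 0.200000)
  k1 = (0.200000, 0.076000)
  predictor → (0.450000, 0.219000)
  k2 = (-0.026000, -0.164500)
  → (0.421750, 0.188938)
0.250000: (0.421750, 0.188938)
  k1 = (-0.056062, -0.169868)
  predictor → (0.407734, 0.146471)
  k2 = (-0.343529, -0.422530)
  → (0.371801, 0.114888)
(x(0.5), y(0.5)) ≈ (0.3718, 0.1149)

0.3718, 0.1149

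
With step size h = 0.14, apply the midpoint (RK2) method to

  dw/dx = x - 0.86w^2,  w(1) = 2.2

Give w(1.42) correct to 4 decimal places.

1.5615

Midpoint: k1 = f(x_n, w_n); k2 = f(x_n + h/2, w_n + (h/2)·k1); w_{n+1} = w_n + h·k2.
x=1.000000, w=2.200000:
  k1 = f(1.000000, 2.200000) = -3.162400
  k2 = f(1.070000, 1.978632) = -2.296887
  w ← 2.200000 + 0.14·(-2.296887) = 1.878436
x=1.140000, w=1.878436:
  k1 = f(1.140000, 1.878436) = -1.894528
  k2 = f(1.210000, 1.745819) = -1.411180
  w ← 1.878436 + 0.14·(-1.411180) = 1.680871
x=1.280000, w=1.680871:
  k1 = f(1.280000, 1.680871) = -1.149781
  k2 = f(1.350000, 1.600386) = -0.852663
  w ← 1.680871 + 0.14·(-0.852663) = 1.561498
w(1.42) ≈ 1.5615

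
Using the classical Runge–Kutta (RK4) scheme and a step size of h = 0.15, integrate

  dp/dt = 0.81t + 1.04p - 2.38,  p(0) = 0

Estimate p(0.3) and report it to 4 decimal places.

-0.7974

RK4: k1 = f(t_n, p_n); k2 = f(t_n + h/2, p_n + (h/2)·k1); k3 = f(t_n + h/2, p_n + (h/2)·k2); k4 = f(t_n + h, p_n + h·k3); p_{n+1} = p_n + (h/6)·(k1 + 2k2 + 2k3 + k4).
t=0.000000, p=0.000000:
  k1 = f(0.000000, 0.000000) = -2.380000
  k2 = f(0.075000, -0.178500) = -2.504890
  k3 = f(0.075000, -0.187867) = -2.514631
  k4 = f(0.150000, -0.377195) = -2.650783
  p ← 0.000000 + (0.15/6)·(k1 + 2k2 + 2k3 + k4) = -0.376746
t=0.150000, p=-0.376746:
  k1 = f(0.150000, -0.376746) = -2.650315
  k2 = f(0.225000, -0.575519) = -2.796290
  k3 = f(0.225000, -0.586467) = -2.807676
  k4 = f(0.300000, -0.797897) = -2.966813
  p ← -0.376746 + (0.15/6)·(k1 + 2k2 + 2k3 + k4) = -0.797372
p(0.3) ≈ -0.7974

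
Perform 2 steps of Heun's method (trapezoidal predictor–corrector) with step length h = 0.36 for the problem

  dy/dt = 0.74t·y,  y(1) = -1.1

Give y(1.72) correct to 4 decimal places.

Heun: k1 = f(t_n, y_n); k2 = f(t_n + h, y_n + h·k1); y_{n+1} = y_n + (h/2)·(k1 + k2).
t=1.000000, y=-1.100000:
  k1 = f(1.000000, -1.100000) = -0.814000
  k2 = f(1.360000, -1.393040) = -1.401955
  y ← -1.100000 + (0.36/2)·(-0.814000 + (-1.401955)) = -1.498872
t=1.360000, y=-1.498872:
  k1 = f(1.360000, -1.498872) = -1.508465
  k2 = f(1.720000, -2.041919) = -2.598955
  y ← -1.498872 + (0.36/2)·(-1.508465 + (-2.598955)) = -2.238208
y(1.72) ≈ -2.2382

-2.2382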